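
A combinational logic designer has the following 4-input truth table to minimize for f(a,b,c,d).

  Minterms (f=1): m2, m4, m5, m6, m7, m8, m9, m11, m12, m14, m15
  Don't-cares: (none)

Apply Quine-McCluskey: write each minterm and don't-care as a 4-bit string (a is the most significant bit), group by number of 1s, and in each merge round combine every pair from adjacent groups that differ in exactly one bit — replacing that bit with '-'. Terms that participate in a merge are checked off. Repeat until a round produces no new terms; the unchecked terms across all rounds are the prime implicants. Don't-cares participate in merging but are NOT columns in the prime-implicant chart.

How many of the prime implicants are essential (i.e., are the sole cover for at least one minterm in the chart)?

Round 0: 0010✓ 0100✓ 0101✓ 0110✓ 0111✓ 1000✓ 1001✓ 1011✓ 1100✓ 1110✓ 1111✓
Round 1: -100✓ -110✓ -111✓ 0-10 01-0✓ 01-1✓ 010-✓ 011-✓ 1-00 1-11 10-1 100- 11-0✓ 111-✓
Round 2: -1-0 -11- 01--
PIs = {-1-0, -11-, 0-10, 01--, 1-00, 1-11, 10-1, 100-}
Coverage chart:
  m2: 0-10 ←essential
  m4: -1-0,01--
  m5: 01-- ←essential
  m6: -1-0,-11-,0-10,01--
  m7: -11-,01--
  m8: 1-00,100-
  m9: 10-1,100-
  m11: 1-11,10-1
  m12: -1-0,1-00
  m14: -1-0,-11-
  m15: -11-,1-11
Essential: 0-10, 01--

2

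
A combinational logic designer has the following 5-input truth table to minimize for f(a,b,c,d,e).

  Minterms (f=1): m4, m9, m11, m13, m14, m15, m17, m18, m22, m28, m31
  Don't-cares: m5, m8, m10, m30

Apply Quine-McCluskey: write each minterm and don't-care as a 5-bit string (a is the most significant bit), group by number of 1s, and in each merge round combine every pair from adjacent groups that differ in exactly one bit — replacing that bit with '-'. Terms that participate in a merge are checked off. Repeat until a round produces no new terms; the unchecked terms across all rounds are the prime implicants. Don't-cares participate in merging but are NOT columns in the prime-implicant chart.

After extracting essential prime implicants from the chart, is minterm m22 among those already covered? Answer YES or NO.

Round 0: 00100✓ 00101✓ 01000✓ 01001✓ 01010✓ 01011✓ 01101✓ 01110✓ 01111✓ 10001 10010✓ 10110✓ 11100✓ 11110✓ 11111✓
Round 1: -1110✓ -1111✓ 0-101 0010- 01-01✓ 01-10✓ 01-11✓ 010-0✓ 010-1✓ 0100-✓ 0101-✓ 011-1✓ 0111-✓ 1-110 10-10 111-0 1111-✓
Round 2: -111- 01--1 01-1- 010--
PIs = {-111-, 0-101, 0010-, 01--1, 01-1-, 010--, 1-110, 10-10, 10001, 111-0}
Coverage chart:
  m4: 0010- ←essential
  m9: 01--1,010--
  m11: 01--1,01-1-,010--
  m13: 0-101,01--1
  m14: -111-,01-1-
  m15: -111-,01--1,01-1-
  m17: 10001 ←essential
  m18: 10-10 ←essential
  m22: 1-110,10-10
  m28: 111-0 ←essential
  m31: -111- ←essential
Essential: -111-, 0010-, 10-10, 10001, 111-0

YES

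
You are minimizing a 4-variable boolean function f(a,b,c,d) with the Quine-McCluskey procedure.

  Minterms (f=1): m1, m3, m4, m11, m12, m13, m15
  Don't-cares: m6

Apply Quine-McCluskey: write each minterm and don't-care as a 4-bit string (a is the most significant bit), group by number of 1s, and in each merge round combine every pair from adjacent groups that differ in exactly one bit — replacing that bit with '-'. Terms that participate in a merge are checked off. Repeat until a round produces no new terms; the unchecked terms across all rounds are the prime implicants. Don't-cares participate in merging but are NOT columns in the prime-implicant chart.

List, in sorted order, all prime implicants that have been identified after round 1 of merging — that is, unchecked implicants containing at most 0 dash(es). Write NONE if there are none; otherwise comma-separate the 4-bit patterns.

NONE

[col 0] 0001*, 0011*, 0100*, 0110*, 1011*, 1100*, 1101*, 1111*
[col 1] -011, -100, 00-1, 01-0, 1-11, 11-1, 110-
Prime implicants: -011, -100, 00-1, 01-0, 1-11, 11-1, 110-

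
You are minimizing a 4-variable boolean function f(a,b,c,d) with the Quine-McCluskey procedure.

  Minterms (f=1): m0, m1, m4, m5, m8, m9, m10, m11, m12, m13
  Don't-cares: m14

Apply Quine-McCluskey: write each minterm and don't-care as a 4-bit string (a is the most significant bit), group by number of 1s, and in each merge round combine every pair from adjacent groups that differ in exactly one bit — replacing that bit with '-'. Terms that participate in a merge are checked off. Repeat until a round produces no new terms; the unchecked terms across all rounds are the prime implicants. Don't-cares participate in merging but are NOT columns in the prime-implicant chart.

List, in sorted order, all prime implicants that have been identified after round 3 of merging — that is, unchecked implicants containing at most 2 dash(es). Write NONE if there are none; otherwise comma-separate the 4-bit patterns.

1--0, 10--

size-2^0 implicants → 0000(✓)  0001(✓)  0100(✓)  0101(✓)  1000(✓)  1001(✓)  1010(✓)  1011(✓)  1100(✓)  1101(✓)  1110(✓)
size-2^1 implicants → -000(✓)  -001(✓)  -100(✓)  -101(✓)  0-00(✓)  0-01(✓)  000-(✓)  010-(✓)  1-00(✓)  1-01(✓)  1-10(✓)  10-0(✓)  10-1(✓)  100-(✓)  101-(✓)  11-0(✓)  110-(✓)
size-2^2 implicants → --00(✓)  --01(✓)  -00-(✓)  -10-(✓)  0-0-(✓)  1--0  1-0-(✓)  10--
size-2^3 implicants → --0-
Unchecked terms (primes): --0-, 1--0, 10--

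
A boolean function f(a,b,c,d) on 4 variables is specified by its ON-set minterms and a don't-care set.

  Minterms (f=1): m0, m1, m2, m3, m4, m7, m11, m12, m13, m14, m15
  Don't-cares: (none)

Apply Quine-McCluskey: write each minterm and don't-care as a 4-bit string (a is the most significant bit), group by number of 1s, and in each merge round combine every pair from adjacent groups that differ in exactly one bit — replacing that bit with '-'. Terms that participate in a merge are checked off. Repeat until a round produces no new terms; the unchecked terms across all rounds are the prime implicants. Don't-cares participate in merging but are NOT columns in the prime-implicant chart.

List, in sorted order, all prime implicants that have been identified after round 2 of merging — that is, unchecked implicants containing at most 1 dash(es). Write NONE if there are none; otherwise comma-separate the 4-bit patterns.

-100, 0-00

size-2^0 implicants → 0000(✓)  0001(✓)  0010(✓)  0011(✓)  0100(✓)  0111(✓)  1011(✓)  1100(✓)  1101(✓)  1110(✓)  1111(✓)
size-2^1 implicants → -011(✓)  -100  -111(✓)  0-00  0-11(✓)  00-0(✓)  00-1(✓)  000-(✓)  001-(✓)  1-11(✓)  11-0(✓)  11-1(✓)  110-(✓)  111-(✓)
size-2^2 implicants → --11  00--  11--
Unchecked terms (primes): --11, -100, 0-00, 00--, 11--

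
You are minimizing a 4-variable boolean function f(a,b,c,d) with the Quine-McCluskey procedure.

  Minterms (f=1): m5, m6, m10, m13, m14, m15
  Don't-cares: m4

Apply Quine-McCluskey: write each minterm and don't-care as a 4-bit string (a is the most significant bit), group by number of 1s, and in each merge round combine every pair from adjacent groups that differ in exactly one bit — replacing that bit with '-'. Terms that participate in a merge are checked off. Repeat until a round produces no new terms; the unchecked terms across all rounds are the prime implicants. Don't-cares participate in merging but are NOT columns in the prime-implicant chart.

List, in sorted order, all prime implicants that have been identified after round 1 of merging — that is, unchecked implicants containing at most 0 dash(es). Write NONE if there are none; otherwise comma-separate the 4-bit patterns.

Round 0: 0100✓ 0101✓ 0110✓ 1010✓ 1101✓ 1110✓ 1111✓
Round 1: -101 -110 01-0 010- 1-10 11-1 111-
PIs = {-101, -110, 01-0, 010-, 1-10, 11-1, 111-}

NONE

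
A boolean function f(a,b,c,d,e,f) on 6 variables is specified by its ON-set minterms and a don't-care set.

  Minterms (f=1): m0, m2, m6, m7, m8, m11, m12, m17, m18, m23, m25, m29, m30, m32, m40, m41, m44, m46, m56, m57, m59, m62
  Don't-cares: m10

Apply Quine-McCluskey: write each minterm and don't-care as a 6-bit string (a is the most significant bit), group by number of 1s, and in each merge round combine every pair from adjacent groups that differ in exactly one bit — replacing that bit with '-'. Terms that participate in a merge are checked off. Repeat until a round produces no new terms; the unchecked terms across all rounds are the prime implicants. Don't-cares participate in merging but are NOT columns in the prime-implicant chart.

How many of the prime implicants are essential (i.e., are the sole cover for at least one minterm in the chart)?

size-2^0 implicants → 000000(✓)  000010(✓)  000110(✓)  000111(✓)  001000(✓)  001010(✓)  001011(✓)  001100(✓)  010001(✓)  010010(✓)  010111(✓)  011001(✓)  011101(✓)  011110(✓)  100000(✓)  101000(✓)  101001(✓)  101100(✓)  101110(✓)  111000(✓)  111001(✓)  111011(✓)  111110(✓)
size-2^1 implicants → -00000(✓)  -01000(✓)  -01100(✓)  -11001  -11110  0-0010  0-0111  00-000(✓)  00-010(✓)  000-10  0000-0(✓)  00011-  001-00(✓)  0010-0(✓)  00101-  01-001  011-01  1-1000(✓)  1-1001(✓)  1-1110  10-000(✓)  101-00(✓)  10100-(✓)  1011-0  1110-1  11100-(✓)
size-2^2 implicants → -0-000  -01-00  00-0-0  1-100-
Unchecked terms (primes): -0-000, -01-00, -11001, -11110, 0-0010, 0-0111, 00-0-0, 000-10, 00011-, 00101-, 01-001, 011-01, 1-100-, 1-1110, 1011-0, 1110-1
Minterm coverage:
  m0 ⊆ -0-000,00-0-0
  m2 ⊆ 0-0010,00-0-0,000-10
  m6 ⊆ 000-10,00011-
  m7 ⊆ 0-0111,00011-
  m8 ⊆ -0-000,-01-00,00-0-0
  m11 ⊆ 00101- [E]
  m12 ⊆ -01-00 [E]
  m17 ⊆ 01-001 [E]
  m18 ⊆ 0-0010 [E]
  m23 ⊆ 0-0111 [E]
  m25 ⊆ -11001,01-001,011-01
  m29 ⊆ 011-01 [E]
  m30 ⊆ -11110 [E]
  m32 ⊆ -0-000 [E]
  m40 ⊆ -0-000,-01-00,1-100-
  m41 ⊆ 1-100- [E]
  m44 ⊆ -01-00,1011-0
  m46 ⊆ 1-1110,1011-0
  m56 ⊆ 1-100- [E]
  m57 ⊆ -11001,1-100-,1110-1
  m59 ⊆ 1110-1 [E]
  m62 ⊆ -11110,1-1110
E = {-0-000, -01-00, -11110, 0-0010, 0-0111, 00101-, 01-001, 011-01, 1-100-, 1110-1}

10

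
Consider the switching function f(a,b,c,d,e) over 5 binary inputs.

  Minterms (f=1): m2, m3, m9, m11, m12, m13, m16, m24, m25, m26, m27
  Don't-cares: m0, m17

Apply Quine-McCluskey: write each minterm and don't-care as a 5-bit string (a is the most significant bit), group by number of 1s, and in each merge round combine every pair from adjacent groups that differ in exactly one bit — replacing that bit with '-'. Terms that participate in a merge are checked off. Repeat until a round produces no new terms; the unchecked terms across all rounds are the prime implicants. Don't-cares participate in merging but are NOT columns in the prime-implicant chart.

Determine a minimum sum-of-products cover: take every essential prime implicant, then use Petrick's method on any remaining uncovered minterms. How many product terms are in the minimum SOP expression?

5

[col 0] 00000*, 00010*, 00011*, 01001*, 01011*, 01100*, 01101*, 10000*, 10001*, 11000*, 11001*, 11010*, 11011*
[col 1] -0000, -1001*, -1011*, 0-011, 000-0, 0001-, 01-01, 010-1*, 0110-, 1-000*, 1-001*, 1000-*, 110-0*, 110-1*, 1100-*, 1101-*
[col 2] -10-1, 1-00-, 110--
Prime implicants: -0000, -10-1, 0-011, 000-0, 0001-, 01-01, 0110-, 1-00-, 110--
PI chart (minterm → PIs covering it):
  2 | 000-0,0001-
  3 | 0-011,0001-
  9 | -10-1,01-01
  11 | -10-1,0-011
  12 | 0110-  (sole → essential)
  13 | 01-01,0110-
  16 | -0000,1-00-
  24 | 1-00-,110--
  25 | -10-1,1-00-,110--
  26 | 110--  (sole → essential)
  27 | -10-1,110--
Essential prime implicants: 0110-, 110--
Petrick residual → -0000, -10-1, 0001-
Minimum SOP uses 5 PIs: b'c'd'e' + bc'e + a'b'c'd + a'bcd' + abc'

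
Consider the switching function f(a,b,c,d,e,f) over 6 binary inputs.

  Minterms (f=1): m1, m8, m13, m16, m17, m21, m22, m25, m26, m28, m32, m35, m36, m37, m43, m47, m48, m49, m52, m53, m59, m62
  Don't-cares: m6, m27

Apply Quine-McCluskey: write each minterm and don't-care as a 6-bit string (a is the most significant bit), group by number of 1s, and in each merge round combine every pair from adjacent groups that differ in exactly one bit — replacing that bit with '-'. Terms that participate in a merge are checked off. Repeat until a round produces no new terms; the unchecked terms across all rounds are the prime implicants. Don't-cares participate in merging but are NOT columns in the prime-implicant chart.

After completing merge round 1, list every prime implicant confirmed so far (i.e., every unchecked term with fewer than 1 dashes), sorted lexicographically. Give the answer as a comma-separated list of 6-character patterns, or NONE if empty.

001000, 001101, 011100, 111110

Round 0: 000001✓ 000110✓ 001000 001101 010000✓ 010001✓ 010101✓ 010110✓ 011001✓ 011010✓ 011011✓ 011100 100000✓ 100011✓ 100100✓ 100101✓ 101011✓ 101111✓ 110000✓ 110001✓ 110100✓ 110101✓ 111011✓ 111110
Round 1: -10000✓ -10001✓ -10101✓ -11011 0-0001 0-0110 01-001 010-01✓ 01000-✓ 0110-1 01101- 1-0000✓ 1-0100✓ 1-0101✓ 1-1011 10-011 100-00✓ 10010-✓ 101-11 110-00✓ 110-01✓ 11000-✓ 11010-✓
Round 2: -10-01 -1000- 1-0-00 1-010- 110-0-
PIs = {-10-01, -1000-, -11011, 0-0001, 0-0110, 001000, 001101, 01-001, 0110-1, 01101-, 011100, 1-0-00, 1-010-, 1-1011, 10-011, 101-11, 110-0-, 111110}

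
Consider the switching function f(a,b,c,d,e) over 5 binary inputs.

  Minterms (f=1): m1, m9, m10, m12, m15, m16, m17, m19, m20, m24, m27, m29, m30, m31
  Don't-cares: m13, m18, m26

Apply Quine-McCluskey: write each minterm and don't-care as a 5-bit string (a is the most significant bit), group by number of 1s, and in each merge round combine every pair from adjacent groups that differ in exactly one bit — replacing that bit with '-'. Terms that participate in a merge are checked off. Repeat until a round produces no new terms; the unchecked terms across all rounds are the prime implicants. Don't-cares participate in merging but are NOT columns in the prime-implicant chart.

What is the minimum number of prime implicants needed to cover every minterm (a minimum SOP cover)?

8

size-2^0 implicants → 00001(✓)  01001(✓)  01010(✓)  01100(✓)  01101(✓)  01111(✓)  10000(✓)  10001(✓)  10010(✓)  10011(✓)  10100(✓)  11000(✓)  11010(✓)  11011(✓)  11101(✓)  11110(✓)  11111(✓)
size-2^1 implicants → -0001  -1010  -1101(✓)  -1111(✓)  0-001  01-01  011-1(✓)  0110-  1-000(✓)  1-010(✓)  1-011(✓)  10-00  100-0(✓)  100-1(✓)  1000-(✓)  1001-(✓)  11-10(✓)  11-11(✓)  110-0(✓)  1101-(✓)  111-1(✓)  1111-(✓)
size-2^2 implicants → -11-1  1-0-0  1-01-  100--  11-1-
Unchecked terms (primes): -0001, -1010, -11-1, 0-001, 01-01, 0110-, 1-0-0, 1-01-, 10-00, 100--, 11-1-
Minterm coverage:
  m1 ⊆ -0001,0-001
  m9 ⊆ 0-001,01-01
  m10 ⊆ -1010 [E]
  m12 ⊆ 0110- [E]
  m15 ⊆ -11-1 [E]
  m16 ⊆ 1-0-0,10-00,100--
  m17 ⊆ -0001,100--
  m19 ⊆ 1-01-,100--
  m20 ⊆ 10-00 [E]
  m24 ⊆ 1-0-0 [E]
  m27 ⊆ 1-01-,11-1-
  m29 ⊆ -11-1 [E]
  m30 ⊆ 11-1- [E]
  m31 ⊆ -11-1,11-1-
E = {-1010, -11-1, 0110-, 1-0-0, 10-00, 11-1-}
Petrick residual → 0-001, 100--
Cover = bc'de' + bce + a'c'd'e + a'bcd' + ac'e' + ab'd'e' + ab'c' + abd  |cover|=8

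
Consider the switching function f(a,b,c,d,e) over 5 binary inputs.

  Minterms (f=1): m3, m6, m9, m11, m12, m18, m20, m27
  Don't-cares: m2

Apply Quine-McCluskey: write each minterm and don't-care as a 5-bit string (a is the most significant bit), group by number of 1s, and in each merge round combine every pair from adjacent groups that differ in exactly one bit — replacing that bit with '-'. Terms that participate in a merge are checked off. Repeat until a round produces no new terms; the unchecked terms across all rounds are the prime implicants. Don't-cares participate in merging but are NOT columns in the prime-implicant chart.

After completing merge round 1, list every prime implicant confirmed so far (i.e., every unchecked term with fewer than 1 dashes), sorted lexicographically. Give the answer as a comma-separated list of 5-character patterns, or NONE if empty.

01100, 10100

size-2^0 implicants → 00010(✓)  00011(✓)  00110(✓)  01001(✓)  01011(✓)  01100  10010(✓)  10100  11011(✓)
size-2^1 implicants → -0010  -1011  0-011  00-10  0001-  010-1
Unchecked terms (primes): -0010, -1011, 0-011, 00-10, 0001-, 010-1, 01100, 10100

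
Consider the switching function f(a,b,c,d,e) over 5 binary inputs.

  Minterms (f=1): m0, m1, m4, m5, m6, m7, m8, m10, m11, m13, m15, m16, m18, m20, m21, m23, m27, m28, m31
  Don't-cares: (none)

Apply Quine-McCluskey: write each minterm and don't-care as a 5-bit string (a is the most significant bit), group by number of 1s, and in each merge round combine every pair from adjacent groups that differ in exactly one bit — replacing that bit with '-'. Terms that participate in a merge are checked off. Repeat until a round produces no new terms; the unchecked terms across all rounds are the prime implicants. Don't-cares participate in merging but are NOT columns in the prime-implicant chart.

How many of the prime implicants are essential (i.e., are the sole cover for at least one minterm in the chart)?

6

[col 0] 00000*, 00001*, 00100*, 00101*, 00110*, 00111*, 01000*, 01010*, 01011*, 01101*, 01111*, 10000*, 10010*, 10100*, 10101*, 10111*, 11011*, 11100*, 11111*
[col 1] -0000*, -0100*, -0101*, -0111*, -1011*, -1111*, 0-000, 0-101*, 0-111*, 00-00*, 00-01*, 0000-*, 001-0*, 001-1*, 0010-*, 0011-*, 01-11*, 010-0, 0101-, 011-1*, 1-100, 1-111*, 10-00*, 100-0, 101-1*, 1010-*, 11-11*
[col 2] --111, -0-00, -01-1, -010-, -1-11, 0-1-1, 00-0-, 001--
Prime implicants: --111, -0-00, -01-1, -010-, -1-11, 0-000, 0-1-1, 00-0-, 001--, 010-0, 0101-, 1-100, 100-0
PI chart (minterm → PIs covering it):
  0 | -0-00,0-000,00-0-
  1 | 00-0-  (sole → essential)
  4 | -0-00,-010-,00-0-,001--
  5 | -01-1,-010-,0-1-1,00-0-,001--
  6 | 001--  (sole → essential)
  7 | --111,-01-1,0-1-1,001--
  8 | 0-000,010-0
  10 | 010-0,0101-
  11 | -1-11,0101-
  13 | 0-1-1  (sole → essential)
  15 | --111,-1-11,0-1-1
  16 | -0-00,100-0
  18 | 100-0  (sole → essential)
  20 | -0-00,-010-,1-100
  21 | -01-1,-010-
  23 | --111,-01-1
  27 | -1-11  (sole → essential)
  28 | 1-100  (sole → essential)
  31 | --111,-1-11
Essential prime implicants: -1-11, 0-1-1, 00-0-, 001--, 1-100, 100-0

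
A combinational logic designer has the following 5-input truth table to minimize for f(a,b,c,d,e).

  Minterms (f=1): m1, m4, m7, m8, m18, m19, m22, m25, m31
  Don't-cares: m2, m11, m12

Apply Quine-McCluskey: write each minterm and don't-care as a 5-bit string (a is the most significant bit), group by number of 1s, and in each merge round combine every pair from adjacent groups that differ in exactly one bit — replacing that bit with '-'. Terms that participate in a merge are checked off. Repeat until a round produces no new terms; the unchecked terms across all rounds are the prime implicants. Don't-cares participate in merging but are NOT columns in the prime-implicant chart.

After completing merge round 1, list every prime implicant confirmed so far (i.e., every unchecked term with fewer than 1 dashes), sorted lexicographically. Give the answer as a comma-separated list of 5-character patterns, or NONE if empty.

00001, 00111, 01011, 11001, 11111

size-2^0 implicants → 00001  00010(✓)  00100(✓)  00111  01000(✓)  01011  01100(✓)  10010(✓)  10011(✓)  10110(✓)  11001  11111
size-2^1 implicants → -0010  0-100  01-00  10-10  1001-
Unchecked terms (primes): -0010, 0-100, 00001, 00111, 01-00, 01011, 10-10, 1001-, 11001, 11111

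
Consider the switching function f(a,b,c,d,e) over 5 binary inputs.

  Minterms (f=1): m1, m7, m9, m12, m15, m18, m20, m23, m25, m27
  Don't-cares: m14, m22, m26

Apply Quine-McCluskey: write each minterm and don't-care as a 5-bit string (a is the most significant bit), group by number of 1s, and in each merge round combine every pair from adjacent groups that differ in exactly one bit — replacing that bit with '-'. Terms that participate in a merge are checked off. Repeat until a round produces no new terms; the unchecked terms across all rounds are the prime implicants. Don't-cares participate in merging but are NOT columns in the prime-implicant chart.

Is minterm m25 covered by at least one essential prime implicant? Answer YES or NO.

size-2^0 implicants → 00001(✓)  00111(✓)  01001(✓)  01100(✓)  01110(✓)  01111(✓)  10010(✓)  10100(✓)  10110(✓)  10111(✓)  11001(✓)  11010(✓)  11011(✓)
size-2^1 implicants → -0111  -1001  0-001  0-111  011-0  0111-  1-010  10-10  101-0  1011-  110-1  1101-
Unchecked terms (primes): -0111, -1001, 0-001, 0-111, 011-0, 0111-, 1-010, 10-10, 101-0, 1011-, 110-1, 1101-
Minterm coverage:
  m1 ⊆ 0-001 [E]
  m7 ⊆ -0111,0-111
  m9 ⊆ -1001,0-001
  m12 ⊆ 011-0 [E]
  m15 ⊆ 0-111,0111-
  m18 ⊆ 1-010,10-10
  m20 ⊆ 101-0 [E]
  m23 ⊆ -0111,1011-
  m25 ⊆ -1001,110-1
  m27 ⊆ 110-1,1101-
E = {0-001, 011-0, 101-0}

NO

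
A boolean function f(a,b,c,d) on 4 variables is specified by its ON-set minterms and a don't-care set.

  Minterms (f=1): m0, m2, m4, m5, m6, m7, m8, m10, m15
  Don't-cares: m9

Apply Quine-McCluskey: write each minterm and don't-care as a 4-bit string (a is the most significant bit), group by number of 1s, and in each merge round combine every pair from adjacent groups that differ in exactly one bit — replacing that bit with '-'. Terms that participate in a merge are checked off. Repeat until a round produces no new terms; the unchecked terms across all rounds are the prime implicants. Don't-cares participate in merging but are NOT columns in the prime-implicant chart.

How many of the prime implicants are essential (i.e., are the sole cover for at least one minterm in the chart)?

3

size-2^0 implicants → 0000(✓)  0010(✓)  0100(✓)  0101(✓)  0110(✓)  0111(✓)  1000(✓)  1001(✓)  1010(✓)  1111(✓)
size-2^1 implicants → -000(✓)  -010(✓)  -111  0-00(✓)  0-10(✓)  00-0(✓)  01-0(✓)  01-1(✓)  010-(✓)  011-(✓)  10-0(✓)  100-
size-2^2 implicants → -0-0  0--0  01--
Unchecked terms (primes): -0-0, -111, 0--0, 01--, 100-
Minterm coverage:
  m0 ⊆ -0-0,0--0
  m2 ⊆ -0-0,0--0
  m4 ⊆ 0--0,01--
  m5 ⊆ 01-- [E]
  m6 ⊆ 0--0,01--
  m7 ⊆ -111,01--
  m8 ⊆ -0-0,100-
  m10 ⊆ -0-0 [E]
  m15 ⊆ -111 [E]
E = {-0-0, -111, 01--}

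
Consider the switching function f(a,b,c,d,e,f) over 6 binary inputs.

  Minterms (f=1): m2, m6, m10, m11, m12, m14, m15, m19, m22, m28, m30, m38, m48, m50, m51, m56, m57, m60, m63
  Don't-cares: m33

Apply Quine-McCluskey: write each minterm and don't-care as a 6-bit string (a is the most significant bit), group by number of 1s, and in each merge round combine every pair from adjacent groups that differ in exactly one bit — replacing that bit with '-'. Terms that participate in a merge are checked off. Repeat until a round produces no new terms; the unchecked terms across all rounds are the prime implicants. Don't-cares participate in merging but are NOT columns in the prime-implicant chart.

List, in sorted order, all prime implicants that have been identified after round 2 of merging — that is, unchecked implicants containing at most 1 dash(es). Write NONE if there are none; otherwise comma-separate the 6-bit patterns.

-00110, -10011, -11100, 100001, 11-000, 1100-0, 11001-, 111-00, 11100-, 111111

[col 0] 000010*, 000110*, 001010*, 001011*, 001100*, 001110*, 001111*, 010011*, 010110*, 011100*, 011110*, 100001, 100110*, 110000*, 110010*, 110011*, 111000*, 111001*, 111100*, 111111
[col 1] -00110, -10011, -11100, 0-0110*, 0-1100*, 0-1110*, 00-010*, 00-110*, 000-10*, 001-10*, 001-11*, 00101-*, 0011-0*, 00111-*, 01-110*, 0111-0*, 11-000, 1100-0, 11001-, 111-00, 11100-
[col 2] 0--110, 0-11-0, 00--10, 001-1-
Prime implicants: -00110, -10011, -11100, 0--110, 0-11-0, 00--10, 001-1-, 100001, 11-000, 1100-0, 11001-, 111-00, 11100-, 111111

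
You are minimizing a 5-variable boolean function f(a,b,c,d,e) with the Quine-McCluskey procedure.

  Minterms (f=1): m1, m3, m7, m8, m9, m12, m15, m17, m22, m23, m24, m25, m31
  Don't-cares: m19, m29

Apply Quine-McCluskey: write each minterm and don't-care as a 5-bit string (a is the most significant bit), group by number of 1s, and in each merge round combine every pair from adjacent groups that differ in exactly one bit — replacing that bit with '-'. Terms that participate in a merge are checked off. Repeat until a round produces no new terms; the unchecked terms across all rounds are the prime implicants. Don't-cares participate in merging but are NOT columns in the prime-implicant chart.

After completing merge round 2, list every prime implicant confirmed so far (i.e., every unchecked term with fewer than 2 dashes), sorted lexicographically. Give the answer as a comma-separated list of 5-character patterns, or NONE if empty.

01-00, 1011-, 11-01, 111-1

[col 0] 00001*, 00011*, 00111*, 01000*, 01001*, 01100*, 01111*, 10001*, 10011*, 10110*, 10111*, 11000*, 11001*, 11101*, 11111*
[col 1] -0001*, -0011*, -0111*, -1000*, -1001*, -1111*, 0-001*, 0-111*, 00-11*, 000-1*, 01-00, 0100-*, 1-001*, 1-111*, 10-11*, 100-1*, 1011-, 11-01, 1100-*, 111-1
[col 2] --001, --111, -0-11, -00-1, -100-
Prime implicants: --001, --111, -0-11, -00-1, -100-, 01-00, 1011-, 11-01, 111-1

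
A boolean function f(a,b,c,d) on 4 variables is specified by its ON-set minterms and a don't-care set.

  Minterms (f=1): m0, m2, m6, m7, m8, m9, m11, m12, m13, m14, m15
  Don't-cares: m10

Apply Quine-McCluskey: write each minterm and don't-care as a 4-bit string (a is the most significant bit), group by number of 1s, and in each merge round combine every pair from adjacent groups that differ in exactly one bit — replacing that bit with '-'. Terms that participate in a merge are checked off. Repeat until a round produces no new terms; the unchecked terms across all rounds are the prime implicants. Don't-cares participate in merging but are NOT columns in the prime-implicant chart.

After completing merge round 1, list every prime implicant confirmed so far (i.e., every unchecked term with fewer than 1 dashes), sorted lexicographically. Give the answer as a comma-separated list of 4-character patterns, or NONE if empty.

size-2^0 implicants → 0000(✓)  0010(✓)  0110(✓)  0111(✓)  1000(✓)  1001(✓)  1010(✓)  1011(✓)  1100(✓)  1101(✓)  1110(✓)  1111(✓)
size-2^1 implicants → -000(✓)  -010(✓)  -110(✓)  -111(✓)  0-10(✓)  00-0(✓)  011-(✓)  1-00(✓)  1-01(✓)  1-10(✓)  1-11(✓)  10-0(✓)  10-1(✓)  100-(✓)  101-(✓)  11-0(✓)  11-1(✓)  110-(✓)  111-(✓)
size-2^2 implicants → --10  -0-0  -11-  1--0(✓)  1--1(✓)  1-0-(✓)  1-1-(✓)  10--(✓)  11--(✓)
size-2^3 implicants → 1---
Unchecked terms (primes): --10, -0-0, -11-, 1---

NONE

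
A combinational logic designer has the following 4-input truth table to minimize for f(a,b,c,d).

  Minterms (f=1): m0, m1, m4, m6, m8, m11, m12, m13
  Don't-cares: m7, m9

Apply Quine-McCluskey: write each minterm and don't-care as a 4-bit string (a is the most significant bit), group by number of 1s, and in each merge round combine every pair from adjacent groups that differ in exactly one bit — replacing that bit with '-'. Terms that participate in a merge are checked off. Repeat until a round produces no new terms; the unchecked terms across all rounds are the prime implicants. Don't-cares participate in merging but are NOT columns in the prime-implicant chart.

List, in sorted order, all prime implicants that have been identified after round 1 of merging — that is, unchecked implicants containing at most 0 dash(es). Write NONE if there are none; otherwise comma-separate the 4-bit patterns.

Round 0: 0000✓ 0001✓ 0100✓ 0110✓ 0111✓ 1000✓ 1001✓ 1011✓ 1100✓ 1101✓
Round 1: -000✓ -001✓ -100✓ 0-00✓ 000-✓ 01-0 011- 1-00✓ 1-01✓ 10-1 100-✓ 110-✓
Round 2: --00 -00- 1-0-
PIs = {--00, -00-, 01-0, 011-, 1-0-, 10-1}

NONE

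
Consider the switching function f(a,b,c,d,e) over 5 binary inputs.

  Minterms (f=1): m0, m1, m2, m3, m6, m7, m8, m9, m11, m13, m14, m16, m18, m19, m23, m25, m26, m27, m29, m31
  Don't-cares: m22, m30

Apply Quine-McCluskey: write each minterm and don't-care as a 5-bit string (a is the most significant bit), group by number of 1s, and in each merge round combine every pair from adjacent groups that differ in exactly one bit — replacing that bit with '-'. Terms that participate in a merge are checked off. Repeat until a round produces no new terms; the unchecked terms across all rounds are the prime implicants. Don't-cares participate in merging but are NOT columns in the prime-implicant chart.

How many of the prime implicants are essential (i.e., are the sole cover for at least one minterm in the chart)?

size-2^0 implicants → 00000(✓)  00001(✓)  00010(✓)  00011(✓)  00110(✓)  00111(✓)  01000(✓)  01001(✓)  01011(✓)  01101(✓)  01110(✓)  10000(✓)  10010(✓)  10011(✓)  10110(✓)  10111(✓)  11001(✓)  11010(✓)  11011(✓)  11101(✓)  11110(✓)  11111(✓)
size-2^1 implicants → -0000(✓)  -0010(✓)  -0011(✓)  -0110(✓)  -0111(✓)  -1001(✓)  -1011(✓)  -1101(✓)  -1110(✓)  0-000(✓)  0-001(✓)  0-011(✓)  0-110(✓)  00-10(✓)  00-11(✓)  000-0(✓)  000-1(✓)  0000-(✓)  0001-(✓)  0011-(✓)  01-01(✓)  010-1(✓)  0100-(✓)  1-010(✓)  1-011(✓)  1-110(✓)  1-111(✓)  10-10(✓)  10-11(✓)  100-0(✓)  1001-(✓)  1011-(✓)  11-01(✓)  11-10(✓)  11-11(✓)  110-1(✓)  1101-(✓)  111-1(✓)  1111-(✓)
size-2^2 implicants → --011  --110  -0-10(✓)  -0-11(✓)  -00-0  -001-(✓)  -011-(✓)  -1-01  -10-1  0-0-1  0-00-  00-1-(✓)  000--  1--10(✓)  1--11(✓)  1-01-(✓)  1-11-(✓)  10-1-(✓)  11--1  11-1-(✓)
size-2^3 implicants → -0-1-  1--1-
Unchecked terms (primes): --011, --110, -0-1-, -00-0, -1-01, -10-1, 0-0-1, 0-00-, 000--, 1--1-, 11--1
Minterm coverage:
  m0 ⊆ -00-0,0-00-,000--
  m1 ⊆ 0-0-1,0-00-,000--
  m2 ⊆ -0-1-,-00-0,000--
  m3 ⊆ --011,-0-1-,0-0-1,000--
  m6 ⊆ --110,-0-1-
  m7 ⊆ -0-1- [E]
  m8 ⊆ 0-00- [E]
  m9 ⊆ -1-01,-10-1,0-0-1,0-00-
  m11 ⊆ --011,-10-1,0-0-1
  m13 ⊆ -1-01 [E]
  m14 ⊆ --110 [E]
  m16 ⊆ -00-0 [E]
  m18 ⊆ -0-1-,-00-0,1--1-
  m19 ⊆ --011,-0-1-,1--1-
  m23 ⊆ -0-1-,1--1-
  m25 ⊆ -1-01,-10-1,11--1
  m26 ⊆ 1--1- [E]
  m27 ⊆ --011,-10-1,1--1-,11--1
  m29 ⊆ -1-01,11--1
  m31 ⊆ 1--1-,11--1
E = {--110, -0-1-, -00-0, -1-01, 0-00-, 1--1-}

6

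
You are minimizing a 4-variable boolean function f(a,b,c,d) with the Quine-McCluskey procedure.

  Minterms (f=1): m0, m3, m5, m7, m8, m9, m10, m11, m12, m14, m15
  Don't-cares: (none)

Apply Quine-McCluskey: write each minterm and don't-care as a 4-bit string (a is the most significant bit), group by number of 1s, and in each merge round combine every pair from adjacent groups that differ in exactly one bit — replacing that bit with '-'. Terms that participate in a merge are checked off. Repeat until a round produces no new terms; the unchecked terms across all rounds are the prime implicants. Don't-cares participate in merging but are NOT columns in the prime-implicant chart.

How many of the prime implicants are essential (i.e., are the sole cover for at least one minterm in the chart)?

5

[col 0] 0000*, 0011*, 0101*, 0111*, 1000*, 1001*, 1010*, 1011*, 1100*, 1110*, 1111*
[col 1] -000, -011*, -111*, 0-11*, 01-1, 1-00*, 1-10*, 1-11*, 10-0*, 10-1*, 100-*, 101-*, 11-0*, 111-*
[col 2] --11, 1--0, 1-1-, 10--
Prime implicants: --11, -000, 01-1, 1--0, 1-1-, 10--
PI chart (minterm → PIs covering it):
  0 | -000  (sole → essential)
  3 | --11  (sole → essential)
  5 | 01-1  (sole → essential)
  7 | --11,01-1
  8 | -000,1--0,10--
  9 | 10--  (sole → essential)
  10 | 1--0,1-1-,10--
  11 | --11,1-1-,10--
  12 | 1--0  (sole → essential)
  14 | 1--0,1-1-
  15 | --11,1-1-
Essential prime implicants: --11, -000, 01-1, 1--0, 10--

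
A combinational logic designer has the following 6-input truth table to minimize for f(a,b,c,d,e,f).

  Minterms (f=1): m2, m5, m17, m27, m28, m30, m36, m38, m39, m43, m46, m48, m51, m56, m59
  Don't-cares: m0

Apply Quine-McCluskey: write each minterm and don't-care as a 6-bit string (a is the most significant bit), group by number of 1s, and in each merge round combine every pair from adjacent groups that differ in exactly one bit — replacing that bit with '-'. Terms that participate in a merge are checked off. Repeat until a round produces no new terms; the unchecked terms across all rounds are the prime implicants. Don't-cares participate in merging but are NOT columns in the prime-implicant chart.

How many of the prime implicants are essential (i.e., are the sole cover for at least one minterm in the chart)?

size-2^0 implicants → 000000(✓)  000010(✓)  000101  010001  011011(✓)  011100(✓)  011110(✓)  100100(✓)  100110(✓)  100111(✓)  101011(✓)  101110(✓)  110000(✓)  110011(✓)  111000(✓)  111011(✓)
size-2^1 implicants → -11011  0000-0  0111-0  1-1011  10-110  1001-0  10011-  11-000  11-011
Unchecked terms (primes): -11011, 0000-0, 000101, 010001, 0111-0, 1-1011, 10-110, 1001-0, 10011-, 11-000, 11-011
Minterm coverage:
  m2 ⊆ 0000-0 [E]
  m5 ⊆ 000101 [E]
  m17 ⊆ 010001 [E]
  m27 ⊆ -11011 [E]
  m28 ⊆ 0111-0 [E]
  m30 ⊆ 0111-0 [E]
  m36 ⊆ 1001-0 [E]
  m38 ⊆ 10-110,1001-0,10011-
  m39 ⊆ 10011- [E]
  m43 ⊆ 1-1011 [E]
  m46 ⊆ 10-110 [E]
  m48 ⊆ 11-000 [E]
  m51 ⊆ 11-011 [E]
  m56 ⊆ 11-000 [E]
  m59 ⊆ -11011,1-1011,11-011
E = {-11011, 0000-0, 000101, 010001, 0111-0, 1-1011, 10-110, 1001-0, 10011-, 11-000, 11-011}

11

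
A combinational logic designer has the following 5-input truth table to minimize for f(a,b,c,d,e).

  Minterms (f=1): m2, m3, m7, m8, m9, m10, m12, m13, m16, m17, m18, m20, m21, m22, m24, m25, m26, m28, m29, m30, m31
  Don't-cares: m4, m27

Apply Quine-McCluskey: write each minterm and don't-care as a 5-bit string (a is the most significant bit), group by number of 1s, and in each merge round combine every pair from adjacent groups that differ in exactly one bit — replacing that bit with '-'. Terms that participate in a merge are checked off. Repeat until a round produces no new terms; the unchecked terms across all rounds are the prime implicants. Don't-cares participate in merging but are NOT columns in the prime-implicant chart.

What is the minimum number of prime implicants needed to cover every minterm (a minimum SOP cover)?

[col 0] 00010*, 00011*, 00100*, 00111*, 01000*, 01001*, 01010*, 01100*, 01101*, 10000*, 10001*, 10010*, 10100*, 10101*, 10110*, 11000*, 11001*, 11010*, 11011*, 11100*, 11101*, 11110*, 11111*
[col 1] -0010*, -0100*, -1000*, -1001*, -1010*, -1100*, -1101*, 0-010*, 0-100*, 00-11, 0001-, 01-00*, 01-01*, 010-0*, 0100-*, 0110-*, 1-000*, 1-001*, 1-010*, 1-100*, 1-101*, 1-110*, 10-00*, 10-01*, 10-10*, 100-0*, 1000-*, 101-0*, 1010-*, 11-00*, 11-01*, 11-10*, 11-11*, 110-0*, 110-1*, 1100-*, 1101-*, 111-0*, 111-1*, 1110-*, 1111-*
[col 2] --010, --100, -1-00*, -1-01*, -10-0, -100-*, -110-*, 01-0-*, 1--00*, 1--01*, 1--10*, 1-0-0*, 1-00-*, 1-1-0*, 1-10-*, 10--0*, 10-0-*, 11--0*, 11--1*, 11-0-*, 11-1-*, 110--*, 111--*
[col 3] -1-0-, 1---0, 1--0-, 11---
Prime implicants: --010, --100, -1-0-, -10-0, 00-11, 0001-, 1---0, 1--0-, 11---
PI chart (minterm → PIs covering it):
  2 | --010,0001-
  3 | 00-11,0001-
  7 | 00-11  (sole → essential)
  8 | -1-0-,-10-0
  9 | -1-0-  (sole → essential)
  10 | --010,-10-0
  12 | --100,-1-0-
  13 | -1-0-  (sole → essential)
  16 | 1---0,1--0-
  17 | 1--0-  (sole → essential)
  18 | --010,1---0
  20 | --100,1---0,1--0-
  21 | 1--0-  (sole → essential)
  22 | 1---0  (sole → essential)
  24 | -1-0-,-10-0,1---0,1--0-,11---
  25 | -1-0-,1--0-,11---
  26 | --010,-10-0,1---0,11---
  28 | --100,-1-0-,1---0,1--0-,11---
  29 | -1-0-,1--0-,11---
  30 | 1---0,11---
  31 | 11---  (sole → essential)
Essential prime implicants: -1-0-, 00-11, 1---0, 1--0-, 11---
Petrick residual → --010
Minimum SOP uses 6 PIs: c'de' + bd' + a'b'de + ae' + ad' + ab

6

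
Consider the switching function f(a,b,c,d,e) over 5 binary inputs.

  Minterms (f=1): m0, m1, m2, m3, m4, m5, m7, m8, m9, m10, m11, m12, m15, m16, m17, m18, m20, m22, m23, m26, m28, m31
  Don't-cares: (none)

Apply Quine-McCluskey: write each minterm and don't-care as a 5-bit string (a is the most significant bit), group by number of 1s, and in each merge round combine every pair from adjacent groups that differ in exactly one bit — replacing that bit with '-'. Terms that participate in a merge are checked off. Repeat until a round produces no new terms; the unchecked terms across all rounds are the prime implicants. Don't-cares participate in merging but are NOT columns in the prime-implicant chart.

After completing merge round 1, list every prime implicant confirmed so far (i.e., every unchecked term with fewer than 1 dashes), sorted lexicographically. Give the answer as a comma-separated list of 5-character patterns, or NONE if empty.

NONE

Round 0: 00000✓ 00001✓ 00010✓ 00011✓ 00100✓ 00101✓ 00111✓ 01000✓ 01001✓ 01010✓ 01011✓ 01100✓ 01111✓ 10000✓ 10001✓ 10010✓ 10100✓ 10110✓ 10111✓ 11010✓ 11100✓ 11111✓
Round 1: -0000✓ -0001✓ -0010✓ -0100✓ -0111✓ -1010✓ -1100✓ -1111✓ 0-000✓ 0-001✓ 0-010✓ 0-011✓ 0-100✓ 0-111✓ 00-00✓ 00-01✓ 00-11✓ 000-0✓ 000-1✓ 0000-✓ 0001-✓ 001-1✓ 0010-✓ 01-00✓ 01-11✓ 010-0✓ 010-1✓ 0100-✓ 0101-✓ 1-010✓ 1-100✓ 1-111✓ 10-00✓ 10-10✓ 100-0✓ 1000-✓ 101-0✓ 1011-
Round 2: --010 --100 --111 -0-00 -00-0 -000- 0--00 0--11 0-0-0✓ 0-0-1✓ 0-00-✓ 0-01-✓ 00--1 00-0- 000--✓ 010--✓ 10--0
Round 3: 0-0--
PIs = {--010, --100, --111, -0-00, -00-0, -000-, 0--00, 0--11, 0-0--, 00--1, 00-0-, 10--0, 1011-}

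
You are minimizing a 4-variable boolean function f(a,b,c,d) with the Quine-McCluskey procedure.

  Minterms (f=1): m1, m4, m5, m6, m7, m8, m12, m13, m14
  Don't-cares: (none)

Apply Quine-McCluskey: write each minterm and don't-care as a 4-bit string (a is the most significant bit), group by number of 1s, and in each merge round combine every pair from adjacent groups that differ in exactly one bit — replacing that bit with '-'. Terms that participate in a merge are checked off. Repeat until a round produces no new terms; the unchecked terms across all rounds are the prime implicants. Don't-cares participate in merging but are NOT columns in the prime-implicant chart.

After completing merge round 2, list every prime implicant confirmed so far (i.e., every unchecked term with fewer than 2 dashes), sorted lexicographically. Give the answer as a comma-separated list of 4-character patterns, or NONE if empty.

0-01, 1-00

size-2^0 implicants → 0001(✓)  0100(✓)  0101(✓)  0110(✓)  0111(✓)  1000(✓)  1100(✓)  1101(✓)  1110(✓)
size-2^1 implicants → -100(✓)  -101(✓)  -110(✓)  0-01  01-0(✓)  01-1(✓)  010-(✓)  011-(✓)  1-00  11-0(✓)  110-(✓)
size-2^2 implicants → -1-0  -10-  01--
Unchecked terms (primes): -1-0, -10-, 0-01, 01--, 1-00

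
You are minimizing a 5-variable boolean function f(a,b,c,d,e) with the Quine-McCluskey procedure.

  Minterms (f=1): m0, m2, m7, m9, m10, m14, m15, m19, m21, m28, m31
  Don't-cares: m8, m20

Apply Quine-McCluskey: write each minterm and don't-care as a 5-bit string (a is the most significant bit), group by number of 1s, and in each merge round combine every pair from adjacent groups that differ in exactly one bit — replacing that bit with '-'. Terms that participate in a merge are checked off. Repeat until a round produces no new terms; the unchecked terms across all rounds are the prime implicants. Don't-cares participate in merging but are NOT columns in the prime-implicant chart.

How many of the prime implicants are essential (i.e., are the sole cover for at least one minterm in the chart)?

Round 0: 00000✓ 00010✓ 00111✓ 01000✓ 01001✓ 01010✓ 01110✓ 01111✓ 10011 10100✓ 10101✓ 11100✓ 11111✓
Round 1: -1111 0-000✓ 0-010✓ 0-111 000-0✓ 01-10 010-0✓ 0100- 0111- 1-100 1010-
Round 2: 0-0-0
PIs = {-1111, 0-0-0, 0-111, 01-10, 0100-, 0111-, 1-100, 10011, 1010-}
Coverage chart:
  m0: 0-0-0 ←essential
  m2: 0-0-0 ←essential
  m7: 0-111 ←essential
  m9: 0100- ←essential
  m10: 0-0-0,01-10
  m14: 01-10,0111-
  m15: -1111,0-111,0111-
  m19: 10011 ←essential
  m21: 1010- ←essential
  m28: 1-100 ←essential
  m31: -1111 ←essential
Essential: -1111, 0-0-0, 0-111, 0100-, 1-100, 10011, 1010-

7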